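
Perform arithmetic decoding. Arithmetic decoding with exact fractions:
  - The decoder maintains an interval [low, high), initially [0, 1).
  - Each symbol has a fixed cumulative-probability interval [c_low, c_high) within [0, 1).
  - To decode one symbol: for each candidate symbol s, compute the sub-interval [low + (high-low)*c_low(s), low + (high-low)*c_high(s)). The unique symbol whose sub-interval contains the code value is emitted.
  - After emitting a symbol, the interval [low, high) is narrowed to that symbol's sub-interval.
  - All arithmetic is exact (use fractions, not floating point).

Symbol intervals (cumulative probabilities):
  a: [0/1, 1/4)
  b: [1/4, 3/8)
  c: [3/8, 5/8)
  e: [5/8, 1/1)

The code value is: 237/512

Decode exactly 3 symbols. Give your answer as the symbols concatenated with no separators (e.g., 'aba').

Step 1: interval [0/1, 1/1), width = 1/1 - 0/1 = 1/1
  'a': [0/1 + 1/1*0/1, 0/1 + 1/1*1/4) = [0/1, 1/4)
  'b': [0/1 + 1/1*1/4, 0/1 + 1/1*3/8) = [1/4, 3/8)
  'c': [0/1 + 1/1*3/8, 0/1 + 1/1*5/8) = [3/8, 5/8) <- contains code 237/512
  'e': [0/1 + 1/1*5/8, 0/1 + 1/1*1/1) = [5/8, 1/1)
  emit 'c', narrow to [3/8, 5/8)
Step 2: interval [3/8, 5/8), width = 5/8 - 3/8 = 1/4
  'a': [3/8 + 1/4*0/1, 3/8 + 1/4*1/4) = [3/8, 7/16)
  'b': [3/8 + 1/4*1/4, 3/8 + 1/4*3/8) = [7/16, 15/32) <- contains code 237/512
  'c': [3/8 + 1/4*3/8, 3/8 + 1/4*5/8) = [15/32, 17/32)
  'e': [3/8 + 1/4*5/8, 3/8 + 1/4*1/1) = [17/32, 5/8)
  emit 'b', narrow to [7/16, 15/32)
Step 3: interval [7/16, 15/32), width = 15/32 - 7/16 = 1/32
  'a': [7/16 + 1/32*0/1, 7/16 + 1/32*1/4) = [7/16, 57/128)
  'b': [7/16 + 1/32*1/4, 7/16 + 1/32*3/8) = [57/128, 115/256)
  'c': [7/16 + 1/32*3/8, 7/16 + 1/32*5/8) = [115/256, 117/256)
  'e': [7/16 + 1/32*5/8, 7/16 + 1/32*1/1) = [117/256, 15/32) <- contains code 237/512
  emit 'e', narrow to [117/256, 15/32)

Answer: cbe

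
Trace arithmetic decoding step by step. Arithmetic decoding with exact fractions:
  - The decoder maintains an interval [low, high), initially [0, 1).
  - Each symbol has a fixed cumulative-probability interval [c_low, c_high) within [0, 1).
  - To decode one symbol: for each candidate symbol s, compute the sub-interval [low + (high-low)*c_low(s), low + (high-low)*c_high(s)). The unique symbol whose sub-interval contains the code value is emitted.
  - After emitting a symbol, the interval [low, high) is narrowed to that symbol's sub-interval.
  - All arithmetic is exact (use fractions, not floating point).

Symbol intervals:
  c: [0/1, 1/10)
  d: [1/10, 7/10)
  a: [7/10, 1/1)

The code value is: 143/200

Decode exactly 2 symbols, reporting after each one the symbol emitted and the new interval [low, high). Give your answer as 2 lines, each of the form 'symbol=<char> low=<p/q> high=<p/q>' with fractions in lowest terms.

Step 1: interval [0/1, 1/1), width = 1/1 - 0/1 = 1/1
  'c': [0/1 + 1/1*0/1, 0/1 + 1/1*1/10) = [0/1, 1/10)
  'd': [0/1 + 1/1*1/10, 0/1 + 1/1*7/10) = [1/10, 7/10)
  'a': [0/1 + 1/1*7/10, 0/1 + 1/1*1/1) = [7/10, 1/1) <- contains code 143/200
  emit 'a', narrow to [7/10, 1/1)
Step 2: interval [7/10, 1/1), width = 1/1 - 7/10 = 3/10
  'c': [7/10 + 3/10*0/1, 7/10 + 3/10*1/10) = [7/10, 73/100) <- contains code 143/200
  'd': [7/10 + 3/10*1/10, 7/10 + 3/10*7/10) = [73/100, 91/100)
  'a': [7/10 + 3/10*7/10, 7/10 + 3/10*1/1) = [91/100, 1/1)
  emit 'c', narrow to [7/10, 73/100)

Answer: symbol=a low=7/10 high=1/1
symbol=c low=7/10 high=73/100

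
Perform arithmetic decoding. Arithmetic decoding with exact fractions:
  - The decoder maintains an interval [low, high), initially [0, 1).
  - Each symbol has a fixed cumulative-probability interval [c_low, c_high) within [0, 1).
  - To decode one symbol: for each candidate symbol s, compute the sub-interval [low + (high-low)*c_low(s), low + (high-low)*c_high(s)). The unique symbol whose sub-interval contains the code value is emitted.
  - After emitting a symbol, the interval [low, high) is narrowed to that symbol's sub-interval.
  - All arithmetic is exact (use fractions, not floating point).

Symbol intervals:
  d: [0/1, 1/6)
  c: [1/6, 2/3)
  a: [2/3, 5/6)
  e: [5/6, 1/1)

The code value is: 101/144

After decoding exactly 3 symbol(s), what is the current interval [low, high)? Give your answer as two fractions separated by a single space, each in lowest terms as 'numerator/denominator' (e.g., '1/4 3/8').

Answer: 25/36 17/24

Derivation:
Step 1: interval [0/1, 1/1), width = 1/1 - 0/1 = 1/1
  'd': [0/1 + 1/1*0/1, 0/1 + 1/1*1/6) = [0/1, 1/6)
  'c': [0/1 + 1/1*1/6, 0/1 + 1/1*2/3) = [1/6, 2/3)
  'a': [0/1 + 1/1*2/3, 0/1 + 1/1*5/6) = [2/3, 5/6) <- contains code 101/144
  'e': [0/1 + 1/1*5/6, 0/1 + 1/1*1/1) = [5/6, 1/1)
  emit 'a', narrow to [2/3, 5/6)
Step 2: interval [2/3, 5/6), width = 5/6 - 2/3 = 1/6
  'd': [2/3 + 1/6*0/1, 2/3 + 1/6*1/6) = [2/3, 25/36)
  'c': [2/3 + 1/6*1/6, 2/3 + 1/6*2/3) = [25/36, 7/9) <- contains code 101/144
  'a': [2/3 + 1/6*2/3, 2/3 + 1/6*5/6) = [7/9, 29/36)
  'e': [2/3 + 1/6*5/6, 2/3 + 1/6*1/1) = [29/36, 5/6)
  emit 'c', narrow to [25/36, 7/9)
Step 3: interval [25/36, 7/9), width = 7/9 - 25/36 = 1/12
  'd': [25/36 + 1/12*0/1, 25/36 + 1/12*1/6) = [25/36, 17/24) <- contains code 101/144
  'c': [25/36 + 1/12*1/6, 25/36 + 1/12*2/3) = [17/24, 3/4)
  'a': [25/36 + 1/12*2/3, 25/36 + 1/12*5/6) = [3/4, 55/72)
  'e': [25/36 + 1/12*5/6, 25/36 + 1/12*1/1) = [55/72, 7/9)
  emit 'd', narrow to [25/36, 17/24)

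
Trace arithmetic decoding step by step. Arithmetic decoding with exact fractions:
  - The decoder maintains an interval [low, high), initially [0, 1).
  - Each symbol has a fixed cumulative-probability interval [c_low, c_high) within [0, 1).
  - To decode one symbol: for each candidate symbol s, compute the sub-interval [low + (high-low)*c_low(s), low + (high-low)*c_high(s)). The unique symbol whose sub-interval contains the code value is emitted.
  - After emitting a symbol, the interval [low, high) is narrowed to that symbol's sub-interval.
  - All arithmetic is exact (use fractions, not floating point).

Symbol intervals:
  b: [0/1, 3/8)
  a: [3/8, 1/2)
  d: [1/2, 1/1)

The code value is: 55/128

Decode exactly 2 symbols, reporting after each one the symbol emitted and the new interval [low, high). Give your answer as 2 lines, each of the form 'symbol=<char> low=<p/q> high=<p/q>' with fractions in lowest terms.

Step 1: interval [0/1, 1/1), width = 1/1 - 0/1 = 1/1
  'b': [0/1 + 1/1*0/1, 0/1 + 1/1*3/8) = [0/1, 3/8)
  'a': [0/1 + 1/1*3/8, 0/1 + 1/1*1/2) = [3/8, 1/2) <- contains code 55/128
  'd': [0/1 + 1/1*1/2, 0/1 + 1/1*1/1) = [1/2, 1/1)
  emit 'a', narrow to [3/8, 1/2)
Step 2: interval [3/8, 1/2), width = 1/2 - 3/8 = 1/8
  'b': [3/8 + 1/8*0/1, 3/8 + 1/8*3/8) = [3/8, 27/64)
  'a': [3/8 + 1/8*3/8, 3/8 + 1/8*1/2) = [27/64, 7/16) <- contains code 55/128
  'd': [3/8 + 1/8*1/2, 3/8 + 1/8*1/1) = [7/16, 1/2)
  emit 'a', narrow to [27/64, 7/16)

Answer: symbol=a low=3/8 high=1/2
symbol=a low=27/64 high=7/16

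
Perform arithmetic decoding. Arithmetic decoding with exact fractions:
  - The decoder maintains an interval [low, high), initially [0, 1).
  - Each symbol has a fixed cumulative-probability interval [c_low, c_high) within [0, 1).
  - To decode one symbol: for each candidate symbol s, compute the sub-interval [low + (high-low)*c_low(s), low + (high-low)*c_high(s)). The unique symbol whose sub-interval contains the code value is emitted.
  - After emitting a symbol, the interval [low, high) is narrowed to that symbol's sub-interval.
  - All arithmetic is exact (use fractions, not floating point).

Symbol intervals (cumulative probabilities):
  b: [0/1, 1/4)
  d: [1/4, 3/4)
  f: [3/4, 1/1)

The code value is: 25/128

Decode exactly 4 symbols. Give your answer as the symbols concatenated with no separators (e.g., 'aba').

Answer: bfbd

Derivation:
Step 1: interval [0/1, 1/1), width = 1/1 - 0/1 = 1/1
  'b': [0/1 + 1/1*0/1, 0/1 + 1/1*1/4) = [0/1, 1/4) <- contains code 25/128
  'd': [0/1 + 1/1*1/4, 0/1 + 1/1*3/4) = [1/4, 3/4)
  'f': [0/1 + 1/1*3/4, 0/1 + 1/1*1/1) = [3/4, 1/1)
  emit 'b', narrow to [0/1, 1/4)
Step 2: interval [0/1, 1/4), width = 1/4 - 0/1 = 1/4
  'b': [0/1 + 1/4*0/1, 0/1 + 1/4*1/4) = [0/1, 1/16)
  'd': [0/1 + 1/4*1/4, 0/1 + 1/4*3/4) = [1/16, 3/16)
  'f': [0/1 + 1/4*3/4, 0/1 + 1/4*1/1) = [3/16, 1/4) <- contains code 25/128
  emit 'f', narrow to [3/16, 1/4)
Step 3: interval [3/16, 1/4), width = 1/4 - 3/16 = 1/16
  'b': [3/16 + 1/16*0/1, 3/16 + 1/16*1/4) = [3/16, 13/64) <- contains code 25/128
  'd': [3/16 + 1/16*1/4, 3/16 + 1/16*3/4) = [13/64, 15/64)
  'f': [3/16 + 1/16*3/4, 3/16 + 1/16*1/1) = [15/64, 1/4)
  emit 'b', narrow to [3/16, 13/64)
Step 4: interval [3/16, 13/64), width = 13/64 - 3/16 = 1/64
  'b': [3/16 + 1/64*0/1, 3/16 + 1/64*1/4) = [3/16, 49/256)
  'd': [3/16 + 1/64*1/4, 3/16 + 1/64*3/4) = [49/256, 51/256) <- contains code 25/128
  'f': [3/16 + 1/64*3/4, 3/16 + 1/64*1/1) = [51/256, 13/64)
  emit 'd', narrow to [49/256, 51/256)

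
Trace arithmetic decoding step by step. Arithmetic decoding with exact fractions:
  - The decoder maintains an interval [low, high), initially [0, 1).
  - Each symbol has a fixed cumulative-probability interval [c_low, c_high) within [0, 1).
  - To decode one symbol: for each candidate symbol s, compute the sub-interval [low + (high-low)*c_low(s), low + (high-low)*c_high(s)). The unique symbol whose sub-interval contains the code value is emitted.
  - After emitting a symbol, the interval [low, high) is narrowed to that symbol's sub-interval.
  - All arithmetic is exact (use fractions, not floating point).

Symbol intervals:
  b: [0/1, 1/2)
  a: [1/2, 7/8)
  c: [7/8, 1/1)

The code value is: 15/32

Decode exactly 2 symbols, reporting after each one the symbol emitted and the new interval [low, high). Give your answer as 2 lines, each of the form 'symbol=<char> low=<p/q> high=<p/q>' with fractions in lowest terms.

Answer: symbol=b low=0/1 high=1/2
symbol=c low=7/16 high=1/2

Derivation:
Step 1: interval [0/1, 1/1), width = 1/1 - 0/1 = 1/1
  'b': [0/1 + 1/1*0/1, 0/1 + 1/1*1/2) = [0/1, 1/2) <- contains code 15/32
  'a': [0/1 + 1/1*1/2, 0/1 + 1/1*7/8) = [1/2, 7/8)
  'c': [0/1 + 1/1*7/8, 0/1 + 1/1*1/1) = [7/8, 1/1)
  emit 'b', narrow to [0/1, 1/2)
Step 2: interval [0/1, 1/2), width = 1/2 - 0/1 = 1/2
  'b': [0/1 + 1/2*0/1, 0/1 + 1/2*1/2) = [0/1, 1/4)
  'a': [0/1 + 1/2*1/2, 0/1 + 1/2*7/8) = [1/4, 7/16)
  'c': [0/1 + 1/2*7/8, 0/1 + 1/2*1/1) = [7/16, 1/2) <- contains code 15/32
  emit 'c', narrow to [7/16, 1/2)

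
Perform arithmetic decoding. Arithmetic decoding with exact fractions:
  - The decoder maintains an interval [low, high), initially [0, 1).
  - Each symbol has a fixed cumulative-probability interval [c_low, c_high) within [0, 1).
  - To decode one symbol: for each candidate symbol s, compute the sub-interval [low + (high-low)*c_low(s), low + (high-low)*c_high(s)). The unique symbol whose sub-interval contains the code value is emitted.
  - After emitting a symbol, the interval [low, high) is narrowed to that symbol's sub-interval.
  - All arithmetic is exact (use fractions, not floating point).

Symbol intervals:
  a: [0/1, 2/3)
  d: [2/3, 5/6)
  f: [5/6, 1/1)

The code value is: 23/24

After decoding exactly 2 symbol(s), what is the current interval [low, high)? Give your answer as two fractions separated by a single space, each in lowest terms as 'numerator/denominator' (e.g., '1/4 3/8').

Step 1: interval [0/1, 1/1), width = 1/1 - 0/1 = 1/1
  'a': [0/1 + 1/1*0/1, 0/1 + 1/1*2/3) = [0/1, 2/3)
  'd': [0/1 + 1/1*2/3, 0/1 + 1/1*5/6) = [2/3, 5/6)
  'f': [0/1 + 1/1*5/6, 0/1 + 1/1*1/1) = [5/6, 1/1) <- contains code 23/24
  emit 'f', narrow to [5/6, 1/1)
Step 2: interval [5/6, 1/1), width = 1/1 - 5/6 = 1/6
  'a': [5/6 + 1/6*0/1, 5/6 + 1/6*2/3) = [5/6, 17/18)
  'd': [5/6 + 1/6*2/3, 5/6 + 1/6*5/6) = [17/18, 35/36) <- contains code 23/24
  'f': [5/6 + 1/6*5/6, 5/6 + 1/6*1/1) = [35/36, 1/1)
  emit 'd', narrow to [17/18, 35/36)

Answer: 17/18 35/36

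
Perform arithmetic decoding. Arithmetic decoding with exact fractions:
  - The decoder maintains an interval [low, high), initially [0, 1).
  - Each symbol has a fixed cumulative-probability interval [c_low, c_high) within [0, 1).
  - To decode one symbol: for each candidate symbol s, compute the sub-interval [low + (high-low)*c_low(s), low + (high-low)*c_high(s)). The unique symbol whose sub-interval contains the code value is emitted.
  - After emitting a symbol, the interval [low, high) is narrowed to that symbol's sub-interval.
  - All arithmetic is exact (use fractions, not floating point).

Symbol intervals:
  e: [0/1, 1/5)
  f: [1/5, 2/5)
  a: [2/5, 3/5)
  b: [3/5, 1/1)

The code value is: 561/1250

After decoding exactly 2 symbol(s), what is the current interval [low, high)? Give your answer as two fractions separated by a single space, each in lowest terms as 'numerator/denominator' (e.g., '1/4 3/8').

Step 1: interval [0/1, 1/1), width = 1/1 - 0/1 = 1/1
  'e': [0/1 + 1/1*0/1, 0/1 + 1/1*1/5) = [0/1, 1/5)
  'f': [0/1 + 1/1*1/5, 0/1 + 1/1*2/5) = [1/5, 2/5)
  'a': [0/1 + 1/1*2/5, 0/1 + 1/1*3/5) = [2/5, 3/5) <- contains code 561/1250
  'b': [0/1 + 1/1*3/5, 0/1 + 1/1*1/1) = [3/5, 1/1)
  emit 'a', narrow to [2/5, 3/5)
Step 2: interval [2/5, 3/5), width = 3/5 - 2/5 = 1/5
  'e': [2/5 + 1/5*0/1, 2/5 + 1/5*1/5) = [2/5, 11/25)
  'f': [2/5 + 1/5*1/5, 2/5 + 1/5*2/5) = [11/25, 12/25) <- contains code 561/1250
  'a': [2/5 + 1/5*2/5, 2/5 + 1/5*3/5) = [12/25, 13/25)
  'b': [2/5 + 1/5*3/5, 2/5 + 1/5*1/1) = [13/25, 3/5)
  emit 'f', narrow to [11/25, 12/25)

Answer: 11/25 12/25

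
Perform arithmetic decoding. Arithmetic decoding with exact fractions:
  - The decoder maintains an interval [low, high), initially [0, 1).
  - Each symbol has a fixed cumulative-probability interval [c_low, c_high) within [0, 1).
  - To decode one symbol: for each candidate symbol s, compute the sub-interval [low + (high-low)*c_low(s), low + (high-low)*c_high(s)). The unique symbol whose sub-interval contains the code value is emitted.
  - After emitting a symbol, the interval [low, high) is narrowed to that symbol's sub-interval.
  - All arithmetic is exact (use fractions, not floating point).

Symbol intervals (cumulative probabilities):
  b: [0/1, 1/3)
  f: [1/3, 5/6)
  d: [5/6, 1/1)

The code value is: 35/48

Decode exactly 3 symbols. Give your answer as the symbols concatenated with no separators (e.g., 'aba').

Answer: ffd

Derivation:
Step 1: interval [0/1, 1/1), width = 1/1 - 0/1 = 1/1
  'b': [0/1 + 1/1*0/1, 0/1 + 1/1*1/3) = [0/1, 1/3)
  'f': [0/1 + 1/1*1/3, 0/1 + 1/1*5/6) = [1/3, 5/6) <- contains code 35/48
  'd': [0/1 + 1/1*5/6, 0/1 + 1/1*1/1) = [5/6, 1/1)
  emit 'f', narrow to [1/3, 5/6)
Step 2: interval [1/3, 5/6), width = 5/6 - 1/3 = 1/2
  'b': [1/3 + 1/2*0/1, 1/3 + 1/2*1/3) = [1/3, 1/2)
  'f': [1/3 + 1/2*1/3, 1/3 + 1/2*5/6) = [1/2, 3/4) <- contains code 35/48
  'd': [1/3 + 1/2*5/6, 1/3 + 1/2*1/1) = [3/4, 5/6)
  emit 'f', narrow to [1/2, 3/4)
Step 3: interval [1/2, 3/4), width = 3/4 - 1/2 = 1/4
  'b': [1/2 + 1/4*0/1, 1/2 + 1/4*1/3) = [1/2, 7/12)
  'f': [1/2 + 1/4*1/3, 1/2 + 1/4*5/6) = [7/12, 17/24)
  'd': [1/2 + 1/4*5/6, 1/2 + 1/4*1/1) = [17/24, 3/4) <- contains code 35/48
  emit 'd', narrow to [17/24, 3/4)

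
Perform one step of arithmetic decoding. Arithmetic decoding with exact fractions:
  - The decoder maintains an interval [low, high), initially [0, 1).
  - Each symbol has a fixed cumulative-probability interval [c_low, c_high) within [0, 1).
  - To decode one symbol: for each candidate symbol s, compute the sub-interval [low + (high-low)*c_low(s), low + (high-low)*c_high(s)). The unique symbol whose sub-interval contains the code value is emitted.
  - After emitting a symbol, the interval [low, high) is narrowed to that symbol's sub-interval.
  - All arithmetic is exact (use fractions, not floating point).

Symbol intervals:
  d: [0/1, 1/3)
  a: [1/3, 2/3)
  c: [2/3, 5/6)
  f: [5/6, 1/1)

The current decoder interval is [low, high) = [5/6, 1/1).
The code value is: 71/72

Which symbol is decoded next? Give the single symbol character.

Answer: f

Derivation:
Interval width = high − low = 1/1 − 5/6 = 1/6
Scaled code = (code − low) / width = (71/72 − 5/6) / 1/6 = 11/12
  d: [0/1, 1/3) 
  a: [1/3, 2/3) 
  c: [2/3, 5/6) 
  f: [5/6, 1/1) ← scaled code falls here ✓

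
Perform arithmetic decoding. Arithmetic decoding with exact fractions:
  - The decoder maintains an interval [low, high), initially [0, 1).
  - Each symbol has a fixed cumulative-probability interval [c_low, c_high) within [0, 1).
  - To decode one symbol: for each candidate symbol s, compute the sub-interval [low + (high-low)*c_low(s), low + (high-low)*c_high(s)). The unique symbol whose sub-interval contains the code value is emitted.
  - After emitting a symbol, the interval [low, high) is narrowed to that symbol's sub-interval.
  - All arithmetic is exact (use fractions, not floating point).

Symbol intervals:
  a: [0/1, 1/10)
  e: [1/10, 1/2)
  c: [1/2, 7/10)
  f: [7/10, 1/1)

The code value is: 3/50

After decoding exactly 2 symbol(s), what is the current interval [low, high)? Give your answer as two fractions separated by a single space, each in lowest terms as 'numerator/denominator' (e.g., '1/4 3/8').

Answer: 1/20 7/100

Derivation:
Step 1: interval [0/1, 1/1), width = 1/1 - 0/1 = 1/1
  'a': [0/1 + 1/1*0/1, 0/1 + 1/1*1/10) = [0/1, 1/10) <- contains code 3/50
  'e': [0/1 + 1/1*1/10, 0/1 + 1/1*1/2) = [1/10, 1/2)
  'c': [0/1 + 1/1*1/2, 0/1 + 1/1*7/10) = [1/2, 7/10)
  'f': [0/1 + 1/1*7/10, 0/1 + 1/1*1/1) = [7/10, 1/1)
  emit 'a', narrow to [0/1, 1/10)
Step 2: interval [0/1, 1/10), width = 1/10 - 0/1 = 1/10
  'a': [0/1 + 1/10*0/1, 0/1 + 1/10*1/10) = [0/1, 1/100)
  'e': [0/1 + 1/10*1/10, 0/1 + 1/10*1/2) = [1/100, 1/20)
  'c': [0/1 + 1/10*1/2, 0/1 + 1/10*7/10) = [1/20, 7/100) <- contains code 3/50
  'f': [0/1 + 1/10*7/10, 0/1 + 1/10*1/1) = [7/100, 1/10)
  emit 'c', narrow to [1/20, 7/100)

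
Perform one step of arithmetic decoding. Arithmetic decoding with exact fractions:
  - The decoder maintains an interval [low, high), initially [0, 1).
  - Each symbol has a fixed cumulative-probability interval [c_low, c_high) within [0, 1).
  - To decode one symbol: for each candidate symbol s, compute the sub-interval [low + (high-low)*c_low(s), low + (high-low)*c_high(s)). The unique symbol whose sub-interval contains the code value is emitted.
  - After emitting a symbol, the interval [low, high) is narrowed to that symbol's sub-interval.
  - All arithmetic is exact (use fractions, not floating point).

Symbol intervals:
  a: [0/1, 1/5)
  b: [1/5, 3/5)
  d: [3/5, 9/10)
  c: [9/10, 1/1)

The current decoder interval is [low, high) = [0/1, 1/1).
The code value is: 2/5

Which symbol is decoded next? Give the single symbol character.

Interval width = high − low = 1/1 − 0/1 = 1/1
Scaled code = (code − low) / width = (2/5 − 0/1) / 1/1 = 2/5
  a: [0/1, 1/5) 
  b: [1/5, 3/5) ← scaled code falls here ✓
  d: [3/5, 9/10) 
  c: [9/10, 1/1) 

Answer: b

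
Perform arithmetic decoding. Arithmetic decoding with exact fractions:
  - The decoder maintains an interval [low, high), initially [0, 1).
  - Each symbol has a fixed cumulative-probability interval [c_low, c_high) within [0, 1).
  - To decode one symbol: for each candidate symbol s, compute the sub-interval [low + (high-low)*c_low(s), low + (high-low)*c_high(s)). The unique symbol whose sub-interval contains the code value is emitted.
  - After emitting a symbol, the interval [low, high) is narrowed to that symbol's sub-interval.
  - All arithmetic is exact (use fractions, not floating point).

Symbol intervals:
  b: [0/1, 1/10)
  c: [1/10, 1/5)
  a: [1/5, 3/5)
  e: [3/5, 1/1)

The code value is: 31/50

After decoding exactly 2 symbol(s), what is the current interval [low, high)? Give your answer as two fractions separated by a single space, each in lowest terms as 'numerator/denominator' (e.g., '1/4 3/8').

Step 1: interval [0/1, 1/1), width = 1/1 - 0/1 = 1/1
  'b': [0/1 + 1/1*0/1, 0/1 + 1/1*1/10) = [0/1, 1/10)
  'c': [0/1 + 1/1*1/10, 0/1 + 1/1*1/5) = [1/10, 1/5)
  'a': [0/1 + 1/1*1/5, 0/1 + 1/1*3/5) = [1/5, 3/5)
  'e': [0/1 + 1/1*3/5, 0/1 + 1/1*1/1) = [3/5, 1/1) <- contains code 31/50
  emit 'e', narrow to [3/5, 1/1)
Step 2: interval [3/5, 1/1), width = 1/1 - 3/5 = 2/5
  'b': [3/5 + 2/5*0/1, 3/5 + 2/5*1/10) = [3/5, 16/25) <- contains code 31/50
  'c': [3/5 + 2/5*1/10, 3/5 + 2/5*1/5) = [16/25, 17/25)
  'a': [3/5 + 2/5*1/5, 3/5 + 2/5*3/5) = [17/25, 21/25)
  'e': [3/5 + 2/5*3/5, 3/5 + 2/5*1/1) = [21/25, 1/1)
  emit 'b', narrow to [3/5, 16/25)

Answer: 3/5 16/25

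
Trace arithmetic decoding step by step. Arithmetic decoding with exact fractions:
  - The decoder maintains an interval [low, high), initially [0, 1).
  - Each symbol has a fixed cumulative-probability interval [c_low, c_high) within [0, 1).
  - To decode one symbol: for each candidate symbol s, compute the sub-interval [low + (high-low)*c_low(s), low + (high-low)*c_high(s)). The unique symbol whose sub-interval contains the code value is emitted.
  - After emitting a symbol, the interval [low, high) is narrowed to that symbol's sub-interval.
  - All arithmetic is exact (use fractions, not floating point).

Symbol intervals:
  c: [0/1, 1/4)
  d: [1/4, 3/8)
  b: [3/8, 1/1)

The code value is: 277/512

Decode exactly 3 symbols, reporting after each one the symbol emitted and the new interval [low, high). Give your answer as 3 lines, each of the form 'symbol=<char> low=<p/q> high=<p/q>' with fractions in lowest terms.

Answer: symbol=b low=3/8 high=1/1
symbol=d low=17/32 high=39/64
symbol=c low=17/32 high=141/256

Derivation:
Step 1: interval [0/1, 1/1), width = 1/1 - 0/1 = 1/1
  'c': [0/1 + 1/1*0/1, 0/1 + 1/1*1/4) = [0/1, 1/4)
  'd': [0/1 + 1/1*1/4, 0/1 + 1/1*3/8) = [1/4, 3/8)
  'b': [0/1 + 1/1*3/8, 0/1 + 1/1*1/1) = [3/8, 1/1) <- contains code 277/512
  emit 'b', narrow to [3/8, 1/1)
Step 2: interval [3/8, 1/1), width = 1/1 - 3/8 = 5/8
  'c': [3/8 + 5/8*0/1, 3/8 + 5/8*1/4) = [3/8, 17/32)
  'd': [3/8 + 5/8*1/4, 3/8 + 5/8*3/8) = [17/32, 39/64) <- contains code 277/512
  'b': [3/8 + 5/8*3/8, 3/8 + 5/8*1/1) = [39/64, 1/1)
  emit 'd', narrow to [17/32, 39/64)
Step 3: interval [17/32, 39/64), width = 39/64 - 17/32 = 5/64
  'c': [17/32 + 5/64*0/1, 17/32 + 5/64*1/4) = [17/32, 141/256) <- contains code 277/512
  'd': [17/32 + 5/64*1/4, 17/32 + 5/64*3/8) = [141/256, 287/512)
  'b': [17/32 + 5/64*3/8, 17/32 + 5/64*1/1) = [287/512, 39/64)
  emit 'c', narrow to [17/32, 141/256)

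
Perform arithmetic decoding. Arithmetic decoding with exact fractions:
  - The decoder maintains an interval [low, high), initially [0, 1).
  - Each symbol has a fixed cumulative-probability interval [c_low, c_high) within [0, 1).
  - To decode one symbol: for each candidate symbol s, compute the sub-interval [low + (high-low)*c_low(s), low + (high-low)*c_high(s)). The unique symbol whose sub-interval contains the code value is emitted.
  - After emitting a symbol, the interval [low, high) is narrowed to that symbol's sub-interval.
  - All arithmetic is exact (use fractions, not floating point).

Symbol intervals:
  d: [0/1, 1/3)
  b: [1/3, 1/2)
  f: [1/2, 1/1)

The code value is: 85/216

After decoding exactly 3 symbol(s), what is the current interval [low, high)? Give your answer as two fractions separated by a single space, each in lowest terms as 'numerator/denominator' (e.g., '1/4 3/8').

Answer: 7/18 43/108

Derivation:
Step 1: interval [0/1, 1/1), width = 1/1 - 0/1 = 1/1
  'd': [0/1 + 1/1*0/1, 0/1 + 1/1*1/3) = [0/1, 1/3)
  'b': [0/1 + 1/1*1/3, 0/1 + 1/1*1/2) = [1/3, 1/2) <- contains code 85/216
  'f': [0/1 + 1/1*1/2, 0/1 + 1/1*1/1) = [1/2, 1/1)
  emit 'b', narrow to [1/3, 1/2)
Step 2: interval [1/3, 1/2), width = 1/2 - 1/3 = 1/6
  'd': [1/3 + 1/6*0/1, 1/3 + 1/6*1/3) = [1/3, 7/18)
  'b': [1/3 + 1/6*1/3, 1/3 + 1/6*1/2) = [7/18, 5/12) <- contains code 85/216
  'f': [1/3 + 1/6*1/2, 1/3 + 1/6*1/1) = [5/12, 1/2)
  emit 'b', narrow to [7/18, 5/12)
Step 3: interval [7/18, 5/12), width = 5/12 - 7/18 = 1/36
  'd': [7/18 + 1/36*0/1, 7/18 + 1/36*1/3) = [7/18, 43/108) <- contains code 85/216
  'b': [7/18 + 1/36*1/3, 7/18 + 1/36*1/2) = [43/108, 29/72)
  'f': [7/18 + 1/36*1/2, 7/18 + 1/36*1/1) = [29/72, 5/12)
  emit 'd', narrow to [7/18, 43/108)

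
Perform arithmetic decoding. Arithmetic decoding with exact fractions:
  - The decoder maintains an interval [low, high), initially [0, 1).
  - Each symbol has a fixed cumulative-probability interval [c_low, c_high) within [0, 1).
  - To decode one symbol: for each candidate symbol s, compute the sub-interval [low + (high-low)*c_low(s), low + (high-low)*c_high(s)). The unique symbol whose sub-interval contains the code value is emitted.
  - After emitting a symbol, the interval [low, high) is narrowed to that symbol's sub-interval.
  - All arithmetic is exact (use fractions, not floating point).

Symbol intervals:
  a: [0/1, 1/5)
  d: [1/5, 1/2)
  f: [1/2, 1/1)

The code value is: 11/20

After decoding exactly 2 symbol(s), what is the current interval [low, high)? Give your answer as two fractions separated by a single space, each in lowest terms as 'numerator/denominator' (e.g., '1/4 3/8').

Step 1: interval [0/1, 1/1), width = 1/1 - 0/1 = 1/1
  'a': [0/1 + 1/1*0/1, 0/1 + 1/1*1/5) = [0/1, 1/5)
  'd': [0/1 + 1/1*1/5, 0/1 + 1/1*1/2) = [1/5, 1/2)
  'f': [0/1 + 1/1*1/2, 0/1 + 1/1*1/1) = [1/2, 1/1) <- contains code 11/20
  emit 'f', narrow to [1/2, 1/1)
Step 2: interval [1/2, 1/1), width = 1/1 - 1/2 = 1/2
  'a': [1/2 + 1/2*0/1, 1/2 + 1/2*1/5) = [1/2, 3/5) <- contains code 11/20
  'd': [1/2 + 1/2*1/5, 1/2 + 1/2*1/2) = [3/5, 3/4)
  'f': [1/2 + 1/2*1/2, 1/2 + 1/2*1/1) = [3/4, 1/1)
  emit 'a', narrow to [1/2, 3/5)

Answer: 1/2 3/5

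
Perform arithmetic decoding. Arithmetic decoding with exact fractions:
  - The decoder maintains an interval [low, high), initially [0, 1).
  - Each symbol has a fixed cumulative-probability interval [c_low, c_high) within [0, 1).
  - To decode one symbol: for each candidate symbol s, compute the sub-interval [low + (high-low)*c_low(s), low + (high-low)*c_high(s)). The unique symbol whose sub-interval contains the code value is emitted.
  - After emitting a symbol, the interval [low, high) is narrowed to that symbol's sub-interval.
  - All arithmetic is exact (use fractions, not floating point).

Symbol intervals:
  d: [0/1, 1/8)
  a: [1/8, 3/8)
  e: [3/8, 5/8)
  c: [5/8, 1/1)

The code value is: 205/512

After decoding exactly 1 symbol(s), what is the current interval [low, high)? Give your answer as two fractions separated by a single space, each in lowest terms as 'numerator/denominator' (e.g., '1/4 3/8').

Answer: 3/8 5/8

Derivation:
Step 1: interval [0/1, 1/1), width = 1/1 - 0/1 = 1/1
  'd': [0/1 + 1/1*0/1, 0/1 + 1/1*1/8) = [0/1, 1/8)
  'a': [0/1 + 1/1*1/8, 0/1 + 1/1*3/8) = [1/8, 3/8)
  'e': [0/1 + 1/1*3/8, 0/1 + 1/1*5/8) = [3/8, 5/8) <- contains code 205/512
  'c': [0/1 + 1/1*5/8, 0/1 + 1/1*1/1) = [5/8, 1/1)
  emit 'e', narrow to [3/8, 5/8)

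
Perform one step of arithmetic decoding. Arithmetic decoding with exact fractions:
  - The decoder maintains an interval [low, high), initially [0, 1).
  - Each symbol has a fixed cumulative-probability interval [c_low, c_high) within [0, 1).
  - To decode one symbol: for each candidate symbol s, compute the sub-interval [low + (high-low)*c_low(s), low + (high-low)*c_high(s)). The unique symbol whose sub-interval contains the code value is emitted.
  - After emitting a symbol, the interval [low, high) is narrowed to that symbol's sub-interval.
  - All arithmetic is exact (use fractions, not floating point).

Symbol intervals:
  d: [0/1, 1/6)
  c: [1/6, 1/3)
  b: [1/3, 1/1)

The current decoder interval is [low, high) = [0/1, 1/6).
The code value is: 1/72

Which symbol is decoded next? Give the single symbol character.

Interval width = high − low = 1/6 − 0/1 = 1/6
Scaled code = (code − low) / width = (1/72 − 0/1) / 1/6 = 1/12
  d: [0/1, 1/6) ← scaled code falls here ✓
  c: [1/6, 1/3) 
  b: [1/3, 1/1) 

Answer: d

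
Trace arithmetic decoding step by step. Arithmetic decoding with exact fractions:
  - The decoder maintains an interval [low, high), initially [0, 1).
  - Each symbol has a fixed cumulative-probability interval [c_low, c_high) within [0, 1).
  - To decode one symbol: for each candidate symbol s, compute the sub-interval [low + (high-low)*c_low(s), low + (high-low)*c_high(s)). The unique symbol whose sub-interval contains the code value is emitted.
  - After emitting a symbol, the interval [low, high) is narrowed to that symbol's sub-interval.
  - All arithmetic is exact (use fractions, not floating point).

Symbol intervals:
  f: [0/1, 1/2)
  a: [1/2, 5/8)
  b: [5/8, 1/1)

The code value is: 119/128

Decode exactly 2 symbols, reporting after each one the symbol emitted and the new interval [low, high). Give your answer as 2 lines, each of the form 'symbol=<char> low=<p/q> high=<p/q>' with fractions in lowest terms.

Step 1: interval [0/1, 1/1), width = 1/1 - 0/1 = 1/1
  'f': [0/1 + 1/1*0/1, 0/1 + 1/1*1/2) = [0/1, 1/2)
  'a': [0/1 + 1/1*1/2, 0/1 + 1/1*5/8) = [1/2, 5/8)
  'b': [0/1 + 1/1*5/8, 0/1 + 1/1*1/1) = [5/8, 1/1) <- contains code 119/128
  emit 'b', narrow to [5/8, 1/1)
Step 2: interval [5/8, 1/1), width = 1/1 - 5/8 = 3/8
  'f': [5/8 + 3/8*0/1, 5/8 + 3/8*1/2) = [5/8, 13/16)
  'a': [5/8 + 3/8*1/2, 5/8 + 3/8*5/8) = [13/16, 55/64)
  'b': [5/8 + 3/8*5/8, 5/8 + 3/8*1/1) = [55/64, 1/1) <- contains code 119/128
  emit 'b', narrow to [55/64, 1/1)

Answer: symbol=b low=5/8 high=1/1
symbol=b low=55/64 high=1/1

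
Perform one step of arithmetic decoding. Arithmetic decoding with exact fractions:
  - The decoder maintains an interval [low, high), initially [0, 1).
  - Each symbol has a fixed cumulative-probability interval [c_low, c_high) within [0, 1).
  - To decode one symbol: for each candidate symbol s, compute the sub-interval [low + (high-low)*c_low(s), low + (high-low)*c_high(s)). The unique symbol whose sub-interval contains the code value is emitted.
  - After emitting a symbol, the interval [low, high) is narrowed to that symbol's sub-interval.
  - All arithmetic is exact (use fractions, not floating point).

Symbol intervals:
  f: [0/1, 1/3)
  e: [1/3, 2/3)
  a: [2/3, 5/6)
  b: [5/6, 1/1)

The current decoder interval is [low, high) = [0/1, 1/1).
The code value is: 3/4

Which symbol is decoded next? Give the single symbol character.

Interval width = high − low = 1/1 − 0/1 = 1/1
Scaled code = (code − low) / width = (3/4 − 0/1) / 1/1 = 3/4
  f: [0/1, 1/3) 
  e: [1/3, 2/3) 
  a: [2/3, 5/6) ← scaled code falls here ✓
  b: [5/6, 1/1) 

Answer: a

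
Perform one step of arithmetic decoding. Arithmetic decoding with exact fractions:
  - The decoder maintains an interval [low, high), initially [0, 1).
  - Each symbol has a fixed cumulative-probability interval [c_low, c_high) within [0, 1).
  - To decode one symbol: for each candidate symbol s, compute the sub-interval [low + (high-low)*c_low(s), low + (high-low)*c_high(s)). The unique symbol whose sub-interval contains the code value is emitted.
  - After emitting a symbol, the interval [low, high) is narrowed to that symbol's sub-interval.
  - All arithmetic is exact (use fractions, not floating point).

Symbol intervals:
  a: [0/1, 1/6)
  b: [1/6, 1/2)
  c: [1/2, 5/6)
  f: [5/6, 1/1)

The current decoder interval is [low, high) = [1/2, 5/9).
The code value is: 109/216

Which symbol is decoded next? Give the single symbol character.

Answer: a

Derivation:
Interval width = high − low = 5/9 − 1/2 = 1/18
Scaled code = (code − low) / width = (109/216 − 1/2) / 1/18 = 1/12
  a: [0/1, 1/6) ← scaled code falls here ✓
  b: [1/6, 1/2) 
  c: [1/2, 5/6) 
  f: [5/6, 1/1) 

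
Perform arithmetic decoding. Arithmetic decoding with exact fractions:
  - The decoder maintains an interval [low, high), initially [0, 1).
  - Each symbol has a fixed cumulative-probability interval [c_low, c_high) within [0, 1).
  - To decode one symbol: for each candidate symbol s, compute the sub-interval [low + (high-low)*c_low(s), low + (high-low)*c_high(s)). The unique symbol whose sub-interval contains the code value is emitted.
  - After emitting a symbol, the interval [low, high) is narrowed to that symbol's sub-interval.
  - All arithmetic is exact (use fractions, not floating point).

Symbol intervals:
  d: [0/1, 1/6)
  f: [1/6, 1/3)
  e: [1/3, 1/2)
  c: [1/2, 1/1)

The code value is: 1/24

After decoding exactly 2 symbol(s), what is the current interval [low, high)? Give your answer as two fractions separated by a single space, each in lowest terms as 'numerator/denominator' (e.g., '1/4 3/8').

Answer: 1/36 1/18

Derivation:
Step 1: interval [0/1, 1/1), width = 1/1 - 0/1 = 1/1
  'd': [0/1 + 1/1*0/1, 0/1 + 1/1*1/6) = [0/1, 1/6) <- contains code 1/24
  'f': [0/1 + 1/1*1/6, 0/1 + 1/1*1/3) = [1/6, 1/3)
  'e': [0/1 + 1/1*1/3, 0/1 + 1/1*1/2) = [1/3, 1/2)
  'c': [0/1 + 1/1*1/2, 0/1 + 1/1*1/1) = [1/2, 1/1)
  emit 'd', narrow to [0/1, 1/6)
Step 2: interval [0/1, 1/6), width = 1/6 - 0/1 = 1/6
  'd': [0/1 + 1/6*0/1, 0/1 + 1/6*1/6) = [0/1, 1/36)
  'f': [0/1 + 1/6*1/6, 0/1 + 1/6*1/3) = [1/36, 1/18) <- contains code 1/24
  'e': [0/1 + 1/6*1/3, 0/1 + 1/6*1/2) = [1/18, 1/12)
  'c': [0/1 + 1/6*1/2, 0/1 + 1/6*1/1) = [1/12, 1/6)
  emit 'f', narrow to [1/36, 1/18)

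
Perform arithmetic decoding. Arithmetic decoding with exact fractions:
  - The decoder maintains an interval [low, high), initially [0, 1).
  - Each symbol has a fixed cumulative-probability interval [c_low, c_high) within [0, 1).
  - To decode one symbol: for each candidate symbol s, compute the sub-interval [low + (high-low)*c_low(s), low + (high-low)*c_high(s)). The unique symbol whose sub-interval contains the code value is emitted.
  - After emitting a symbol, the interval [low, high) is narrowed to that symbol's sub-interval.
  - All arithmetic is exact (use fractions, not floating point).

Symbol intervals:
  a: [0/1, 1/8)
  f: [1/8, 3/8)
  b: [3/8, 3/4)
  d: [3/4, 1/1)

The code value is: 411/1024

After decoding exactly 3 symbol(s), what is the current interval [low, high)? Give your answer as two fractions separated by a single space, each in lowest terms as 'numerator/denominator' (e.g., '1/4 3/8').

Answer: 201/512 105/256

Derivation:
Step 1: interval [0/1, 1/1), width = 1/1 - 0/1 = 1/1
  'a': [0/1 + 1/1*0/1, 0/1 + 1/1*1/8) = [0/1, 1/8)
  'f': [0/1 + 1/1*1/8, 0/1 + 1/1*3/8) = [1/8, 3/8)
  'b': [0/1 + 1/1*3/8, 0/1 + 1/1*3/4) = [3/8, 3/4) <- contains code 411/1024
  'd': [0/1 + 1/1*3/4, 0/1 + 1/1*1/1) = [3/4, 1/1)
  emit 'b', narrow to [3/8, 3/4)
Step 2: interval [3/8, 3/4), width = 3/4 - 3/8 = 3/8
  'a': [3/8 + 3/8*0/1, 3/8 + 3/8*1/8) = [3/8, 27/64) <- contains code 411/1024
  'f': [3/8 + 3/8*1/8, 3/8 + 3/8*3/8) = [27/64, 33/64)
  'b': [3/8 + 3/8*3/8, 3/8 + 3/8*3/4) = [33/64, 21/32)
  'd': [3/8 + 3/8*3/4, 3/8 + 3/8*1/1) = [21/32, 3/4)
  emit 'a', narrow to [3/8, 27/64)
Step 3: interval [3/8, 27/64), width = 27/64 - 3/8 = 3/64
  'a': [3/8 + 3/64*0/1, 3/8 + 3/64*1/8) = [3/8, 195/512)
  'f': [3/8 + 3/64*1/8, 3/8 + 3/64*3/8) = [195/512, 201/512)
  'b': [3/8 + 3/64*3/8, 3/8 + 3/64*3/4) = [201/512, 105/256) <- contains code 411/1024
  'd': [3/8 + 3/64*3/4, 3/8 + 3/64*1/1) = [105/256, 27/64)
  emit 'b', narrow to [201/512, 105/256)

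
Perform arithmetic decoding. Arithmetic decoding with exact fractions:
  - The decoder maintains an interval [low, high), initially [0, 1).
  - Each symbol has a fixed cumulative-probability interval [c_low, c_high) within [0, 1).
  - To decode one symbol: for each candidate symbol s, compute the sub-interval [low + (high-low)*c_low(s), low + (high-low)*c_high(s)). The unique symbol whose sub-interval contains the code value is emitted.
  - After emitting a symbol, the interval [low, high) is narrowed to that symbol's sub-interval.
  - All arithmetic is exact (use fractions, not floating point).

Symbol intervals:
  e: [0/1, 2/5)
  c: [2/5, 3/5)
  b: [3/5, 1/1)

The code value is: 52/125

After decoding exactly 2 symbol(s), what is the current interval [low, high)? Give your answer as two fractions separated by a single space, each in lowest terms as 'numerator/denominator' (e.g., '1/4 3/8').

Step 1: interval [0/1, 1/1), width = 1/1 - 0/1 = 1/1
  'e': [0/1 + 1/1*0/1, 0/1 + 1/1*2/5) = [0/1, 2/5)
  'c': [0/1 + 1/1*2/5, 0/1 + 1/1*3/5) = [2/5, 3/5) <- contains code 52/125
  'b': [0/1 + 1/1*3/5, 0/1 + 1/1*1/1) = [3/5, 1/1)
  emit 'c', narrow to [2/5, 3/5)
Step 2: interval [2/5, 3/5), width = 3/5 - 2/5 = 1/5
  'e': [2/5 + 1/5*0/1, 2/5 + 1/5*2/5) = [2/5, 12/25) <- contains code 52/125
  'c': [2/5 + 1/5*2/5, 2/5 + 1/5*3/5) = [12/25, 13/25)
  'b': [2/5 + 1/5*3/5, 2/5 + 1/5*1/1) = [13/25, 3/5)
  emit 'e', narrow to [2/5, 12/25)

Answer: 2/5 12/25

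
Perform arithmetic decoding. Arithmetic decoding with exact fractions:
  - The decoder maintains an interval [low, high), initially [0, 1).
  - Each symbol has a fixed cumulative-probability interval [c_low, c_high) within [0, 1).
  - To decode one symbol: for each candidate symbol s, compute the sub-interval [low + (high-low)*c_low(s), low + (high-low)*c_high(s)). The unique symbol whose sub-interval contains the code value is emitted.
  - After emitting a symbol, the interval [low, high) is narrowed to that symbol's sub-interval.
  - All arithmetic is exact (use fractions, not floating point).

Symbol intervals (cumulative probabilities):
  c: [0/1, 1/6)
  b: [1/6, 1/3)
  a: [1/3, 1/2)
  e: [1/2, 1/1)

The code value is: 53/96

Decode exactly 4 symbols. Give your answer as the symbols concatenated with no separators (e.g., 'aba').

Answer: eceb

Derivation:
Step 1: interval [0/1, 1/1), width = 1/1 - 0/1 = 1/1
  'c': [0/1 + 1/1*0/1, 0/1 + 1/1*1/6) = [0/1, 1/6)
  'b': [0/1 + 1/1*1/6, 0/1 + 1/1*1/3) = [1/6, 1/3)
  'a': [0/1 + 1/1*1/3, 0/1 + 1/1*1/2) = [1/3, 1/2)
  'e': [0/1 + 1/1*1/2, 0/1 + 1/1*1/1) = [1/2, 1/1) <- contains code 53/96
  emit 'e', narrow to [1/2, 1/1)
Step 2: interval [1/2, 1/1), width = 1/1 - 1/2 = 1/2
  'c': [1/2 + 1/2*0/1, 1/2 + 1/2*1/6) = [1/2, 7/12) <- contains code 53/96
  'b': [1/2 + 1/2*1/6, 1/2 + 1/2*1/3) = [7/12, 2/3)
  'a': [1/2 + 1/2*1/3, 1/2 + 1/2*1/2) = [2/3, 3/4)
  'e': [1/2 + 1/2*1/2, 1/2 + 1/2*1/1) = [3/4, 1/1)
  emit 'c', narrow to [1/2, 7/12)
Step 3: interval [1/2, 7/12), width = 7/12 - 1/2 = 1/12
  'c': [1/2 + 1/12*0/1, 1/2 + 1/12*1/6) = [1/2, 37/72)
  'b': [1/2 + 1/12*1/6, 1/2 + 1/12*1/3) = [37/72, 19/36)
  'a': [1/2 + 1/12*1/3, 1/2 + 1/12*1/2) = [19/36, 13/24)
  'e': [1/2 + 1/12*1/2, 1/2 + 1/12*1/1) = [13/24, 7/12) <- contains code 53/96
  emit 'e', narrow to [13/24, 7/12)
Step 4: interval [13/24, 7/12), width = 7/12 - 13/24 = 1/24
  'c': [13/24 + 1/24*0/1, 13/24 + 1/24*1/6) = [13/24, 79/144)
  'b': [13/24 + 1/24*1/6, 13/24 + 1/24*1/3) = [79/144, 5/9) <- contains code 53/96
  'a': [13/24 + 1/24*1/3, 13/24 + 1/24*1/2) = [5/9, 9/16)
  'e': [13/24 + 1/24*1/2, 13/24 + 1/24*1/1) = [9/16, 7/12)
  emit 'b', narrow to [79/144, 5/9)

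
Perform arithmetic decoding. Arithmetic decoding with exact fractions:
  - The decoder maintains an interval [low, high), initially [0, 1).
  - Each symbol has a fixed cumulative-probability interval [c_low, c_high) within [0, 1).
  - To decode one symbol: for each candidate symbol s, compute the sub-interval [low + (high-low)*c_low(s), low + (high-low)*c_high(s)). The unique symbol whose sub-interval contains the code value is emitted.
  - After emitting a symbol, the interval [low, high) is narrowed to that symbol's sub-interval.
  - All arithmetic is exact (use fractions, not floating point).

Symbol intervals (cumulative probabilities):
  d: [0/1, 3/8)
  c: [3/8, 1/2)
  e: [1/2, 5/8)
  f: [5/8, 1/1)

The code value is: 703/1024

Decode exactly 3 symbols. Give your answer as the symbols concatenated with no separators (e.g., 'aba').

Answer: fdc

Derivation:
Step 1: interval [0/1, 1/1), width = 1/1 - 0/1 = 1/1
  'd': [0/1 + 1/1*0/1, 0/1 + 1/1*3/8) = [0/1, 3/8)
  'c': [0/1 + 1/1*3/8, 0/1 + 1/1*1/2) = [3/8, 1/2)
  'e': [0/1 + 1/1*1/2, 0/1 + 1/1*5/8) = [1/2, 5/8)
  'f': [0/1 + 1/1*5/8, 0/1 + 1/1*1/1) = [5/8, 1/1) <- contains code 703/1024
  emit 'f', narrow to [5/8, 1/1)
Step 2: interval [5/8, 1/1), width = 1/1 - 5/8 = 3/8
  'd': [5/8 + 3/8*0/1, 5/8 + 3/8*3/8) = [5/8, 49/64) <- contains code 703/1024
  'c': [5/8 + 3/8*3/8, 5/8 + 3/8*1/2) = [49/64, 13/16)
  'e': [5/8 + 3/8*1/2, 5/8 + 3/8*5/8) = [13/16, 55/64)
  'f': [5/8 + 3/8*5/8, 5/8 + 3/8*1/1) = [55/64, 1/1)
  emit 'd', narrow to [5/8, 49/64)
Step 3: interval [5/8, 49/64), width = 49/64 - 5/8 = 9/64
  'd': [5/8 + 9/64*0/1, 5/8 + 9/64*3/8) = [5/8, 347/512)
  'c': [5/8 + 9/64*3/8, 5/8 + 9/64*1/2) = [347/512, 89/128) <- contains code 703/1024
  'e': [5/8 + 9/64*1/2, 5/8 + 9/64*5/8) = [89/128, 365/512)
  'f': [5/8 + 9/64*5/8, 5/8 + 9/64*1/1) = [365/512, 49/64)
  emit 'c', narrow to [347/512, 89/128)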